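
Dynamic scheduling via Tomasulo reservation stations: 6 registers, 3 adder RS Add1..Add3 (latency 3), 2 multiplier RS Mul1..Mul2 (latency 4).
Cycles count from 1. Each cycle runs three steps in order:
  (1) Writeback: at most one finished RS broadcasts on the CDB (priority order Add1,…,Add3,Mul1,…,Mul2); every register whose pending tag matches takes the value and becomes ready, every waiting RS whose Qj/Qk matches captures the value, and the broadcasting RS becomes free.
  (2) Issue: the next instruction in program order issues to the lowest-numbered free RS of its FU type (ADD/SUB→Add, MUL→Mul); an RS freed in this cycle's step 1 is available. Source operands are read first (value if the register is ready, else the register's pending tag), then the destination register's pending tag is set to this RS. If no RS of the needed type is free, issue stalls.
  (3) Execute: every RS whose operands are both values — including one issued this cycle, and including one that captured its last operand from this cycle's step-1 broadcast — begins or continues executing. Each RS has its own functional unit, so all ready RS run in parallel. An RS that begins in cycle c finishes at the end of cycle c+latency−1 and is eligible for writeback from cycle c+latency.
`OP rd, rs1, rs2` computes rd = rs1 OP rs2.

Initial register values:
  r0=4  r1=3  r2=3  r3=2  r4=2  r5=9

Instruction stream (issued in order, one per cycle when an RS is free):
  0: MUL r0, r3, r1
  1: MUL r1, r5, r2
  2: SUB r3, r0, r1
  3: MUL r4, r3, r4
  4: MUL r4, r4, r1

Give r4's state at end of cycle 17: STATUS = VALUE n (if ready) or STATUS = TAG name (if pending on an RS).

STATUS = VALUE -1134

  c1: issue MUL r0<-Mul1  regs: r0:Mul1,r1:3,r2:3,r3:2,r4:2,r5:9
  c2: issue MUL r1<-Mul2  regs: r0:Mul1,r1:Mul2,r2:3,r3:2,r4:2,r5:9
  c3: issue SUB r3<-Add1  regs: r0:Mul1,r1:Mul2,r2:3,r3:Add1,r4:2,r5:9
  c4: stall  regs: r0:Mul1,r1:Mul2,r2:3,r3:Add1,r4:2,r5:9
  c5: CDB Mul1=6; issue MUL r4<-Mul1  regs: r0:6,r1:Mul2,r2:3,r3:Add1,r4:Mul1,r5:9
  c6: CDB Mul2=27; issue MUL r4<-Mul2  regs: r0:6,r1:27,r2:3,r3:Add1,r4:Mul2,r5:9
  c7: -  regs: r0:6,r1:27,r2:3,r3:Add1,r4:Mul2,r5:9
  c8: -  regs: r0:6,r1:27,r2:3,r3:Add1,r4:Mul2,r5:9
  c9: CDB Add1=-21  regs: r0:6,r1:27,r2:3,r3:-21,r4:Mul2,r5:9
  c10: -  regs: r0:6,r1:27,r2:3,r3:-21,r4:Mul2,r5:9
  c11: -  regs: r0:6,r1:27,r2:3,r3:-21,r4:Mul2,r5:9
  c12: -  regs: r0:6,r1:27,r2:3,r3:-21,r4:Mul2,r5:9
  c13: CDB Mul1=-42  regs: r0:6,r1:27,r2:3,r3:-21,r4:Mul2,r5:9
  c14: -  regs: r0:6,r1:27,r2:3,r3:-21,r4:Mul2,r5:9
  c15: -  regs: r0:6,r1:27,r2:3,r3:-21,r4:Mul2,r5:9
  c16: -  regs: r0:6,r1:27,r2:3,r3:-21,r4:Mul2,r5:9
  c17: CDB Mul2=-1134  regs: r0:6,r1:27,r2:3,r3:-21,r4:-1134,r5:9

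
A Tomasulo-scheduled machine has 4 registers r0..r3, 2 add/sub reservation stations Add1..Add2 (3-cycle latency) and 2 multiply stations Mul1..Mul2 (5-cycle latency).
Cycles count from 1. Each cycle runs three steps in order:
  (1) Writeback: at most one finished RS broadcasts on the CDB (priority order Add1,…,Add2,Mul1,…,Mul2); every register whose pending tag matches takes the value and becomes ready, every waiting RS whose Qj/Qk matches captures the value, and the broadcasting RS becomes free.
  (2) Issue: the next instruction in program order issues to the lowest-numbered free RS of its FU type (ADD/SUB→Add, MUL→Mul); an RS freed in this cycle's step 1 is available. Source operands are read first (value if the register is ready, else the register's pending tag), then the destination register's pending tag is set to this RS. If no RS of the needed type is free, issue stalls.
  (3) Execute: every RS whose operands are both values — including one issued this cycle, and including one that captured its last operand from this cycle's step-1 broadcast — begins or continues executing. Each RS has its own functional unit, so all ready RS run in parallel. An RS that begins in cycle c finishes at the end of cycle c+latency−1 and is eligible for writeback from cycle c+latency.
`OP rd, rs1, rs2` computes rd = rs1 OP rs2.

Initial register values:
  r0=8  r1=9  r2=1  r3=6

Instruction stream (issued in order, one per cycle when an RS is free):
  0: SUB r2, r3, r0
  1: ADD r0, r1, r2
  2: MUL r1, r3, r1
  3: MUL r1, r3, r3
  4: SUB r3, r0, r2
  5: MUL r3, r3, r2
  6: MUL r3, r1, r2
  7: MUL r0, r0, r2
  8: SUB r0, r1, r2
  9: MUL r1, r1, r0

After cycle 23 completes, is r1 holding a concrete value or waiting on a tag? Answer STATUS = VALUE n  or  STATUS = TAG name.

STATUS = VALUE 1368

  c1: issue SUB r2<-Add1  regs: r0:8,r1:9,r2:Add1,r3:6
  c2: issue ADD r0<-Add2  regs: r0:Add2,r1:9,r2:Add1,r3:6
  c3: issue MUL r1<-Mul1  regs: r0:Add2,r1:Mul1,r2:Add1,r3:6
  c4: CDB Add1=-2; issue MUL r1<-Mul2  regs: r0:Add2,r1:Mul2,r2:-2,r3:6
  c5: issue SUB r3<-Add1  regs: r0:Add2,r1:Mul2,r2:-2,r3:Add1
  c6: stall  regs: r0:Add2,r1:Mul2,r2:-2,r3:Add1
  c7: CDB Add2=7; stall  regs: r0:7,r1:Mul2,r2:-2,r3:Add1
  c8: CDB Mul1=54; issue MUL r3<-Mul1  regs: r0:7,r1:Mul2,r2:-2,r3:Mul1
  c9: CDB Mul2=36; issue MUL r3<-Mul2  regs: r0:7,r1:36,r2:-2,r3:Mul2
  c10: CDB Add1=9; stall  regs: r0:7,r1:36,r2:-2,r3:Mul2
  c11: stall  regs: r0:7,r1:36,r2:-2,r3:Mul2
  c12: stall  regs: r0:7,r1:36,r2:-2,r3:Mul2
  c13: stall  regs: r0:7,r1:36,r2:-2,r3:Mul2
  c14: CDB Mul2=-72; issue MUL r0<-Mul2  regs: r0:Mul2,r1:36,r2:-2,r3:-72
  c15: CDB Mul1=-18; issue SUB r0<-Add1  regs: r0:Add1,r1:36,r2:-2,r3:-72
  c16: issue MUL r1<-Mul1  regs: r0:Add1,r1:Mul1,r2:-2,r3:-72
  c17: -  regs: r0:Add1,r1:Mul1,r2:-2,r3:-72
  c18: CDB Add1=38  regs: r0:38,r1:Mul1,r2:-2,r3:-72
  c19: CDB Mul2=-14  regs: r0:38,r1:Mul1,r2:-2,r3:-72
  c20: -  regs: r0:38,r1:Mul1,r2:-2,r3:-72
  c21: -  regs: r0:38,r1:Mul1,r2:-2,r3:-72
  c22: -  regs: r0:38,r1:Mul1,r2:-2,r3:-72
  c23: CDB Mul1=1368  regs: r0:38,r1:1368,r2:-2,r3:-72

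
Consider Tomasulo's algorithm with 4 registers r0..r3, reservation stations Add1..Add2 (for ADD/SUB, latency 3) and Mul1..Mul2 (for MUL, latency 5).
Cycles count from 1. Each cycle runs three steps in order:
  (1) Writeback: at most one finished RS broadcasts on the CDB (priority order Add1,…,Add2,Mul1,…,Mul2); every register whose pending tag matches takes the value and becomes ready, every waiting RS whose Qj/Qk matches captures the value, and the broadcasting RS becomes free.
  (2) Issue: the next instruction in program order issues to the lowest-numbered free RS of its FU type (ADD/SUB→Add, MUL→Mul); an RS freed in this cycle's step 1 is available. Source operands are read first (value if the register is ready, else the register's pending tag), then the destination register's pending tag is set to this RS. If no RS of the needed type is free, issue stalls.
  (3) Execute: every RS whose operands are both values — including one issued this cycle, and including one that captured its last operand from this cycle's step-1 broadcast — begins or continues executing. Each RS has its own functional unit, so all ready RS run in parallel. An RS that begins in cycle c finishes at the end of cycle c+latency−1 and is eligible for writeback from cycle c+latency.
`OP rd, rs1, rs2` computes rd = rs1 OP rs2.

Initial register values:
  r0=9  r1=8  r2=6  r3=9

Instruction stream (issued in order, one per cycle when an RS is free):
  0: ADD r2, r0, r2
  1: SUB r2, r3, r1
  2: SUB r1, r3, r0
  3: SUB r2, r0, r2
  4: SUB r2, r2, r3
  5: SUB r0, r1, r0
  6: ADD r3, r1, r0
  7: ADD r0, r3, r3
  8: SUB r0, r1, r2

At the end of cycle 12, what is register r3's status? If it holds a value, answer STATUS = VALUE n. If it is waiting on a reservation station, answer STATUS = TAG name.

STATUS = TAG Add1

cycle 1: issue ADD r2<-Add1 // r0:9,r1:8,r2:Add1,r3:9
cycle 2: issue SUB r2<-Add2 // r0:9,r1:8,r2:Add2,r3:9
cycle 3: stall // r0:9,r1:8,r2:Add2,r3:9
cycle 4: CDB Add1=15; issue SUB r1<-Add1 // r0:9,r1:Add1,r2:Add2,r3:9
cycle 5: CDB Add2=1; issue SUB r2<-Add2 // r0:9,r1:Add1,r2:Add2,r3:9
cycle 6: stall // r0:9,r1:Add1,r2:Add2,r3:9
cycle 7: CDB Add1=0; issue SUB r2<-Add1 // r0:9,r1:0,r2:Add1,r3:9
cycle 8: CDB Add2=8; issue SUB r0<-Add2 // r0:Add2,r1:0,r2:Add1,r3:9
cycle 9: stall // r0:Add2,r1:0,r2:Add1,r3:9
cycle 10: stall // r0:Add2,r1:0,r2:Add1,r3:9
cycle 11: CDB Add1=-1; issue ADD r3<-Add1 // r0:Add2,r1:0,r2:-1,r3:Add1
cycle 12: CDB Add2=-9; issue ADD r0<-Add2 // r0:Add2,r1:0,r2:-1,r3:Add1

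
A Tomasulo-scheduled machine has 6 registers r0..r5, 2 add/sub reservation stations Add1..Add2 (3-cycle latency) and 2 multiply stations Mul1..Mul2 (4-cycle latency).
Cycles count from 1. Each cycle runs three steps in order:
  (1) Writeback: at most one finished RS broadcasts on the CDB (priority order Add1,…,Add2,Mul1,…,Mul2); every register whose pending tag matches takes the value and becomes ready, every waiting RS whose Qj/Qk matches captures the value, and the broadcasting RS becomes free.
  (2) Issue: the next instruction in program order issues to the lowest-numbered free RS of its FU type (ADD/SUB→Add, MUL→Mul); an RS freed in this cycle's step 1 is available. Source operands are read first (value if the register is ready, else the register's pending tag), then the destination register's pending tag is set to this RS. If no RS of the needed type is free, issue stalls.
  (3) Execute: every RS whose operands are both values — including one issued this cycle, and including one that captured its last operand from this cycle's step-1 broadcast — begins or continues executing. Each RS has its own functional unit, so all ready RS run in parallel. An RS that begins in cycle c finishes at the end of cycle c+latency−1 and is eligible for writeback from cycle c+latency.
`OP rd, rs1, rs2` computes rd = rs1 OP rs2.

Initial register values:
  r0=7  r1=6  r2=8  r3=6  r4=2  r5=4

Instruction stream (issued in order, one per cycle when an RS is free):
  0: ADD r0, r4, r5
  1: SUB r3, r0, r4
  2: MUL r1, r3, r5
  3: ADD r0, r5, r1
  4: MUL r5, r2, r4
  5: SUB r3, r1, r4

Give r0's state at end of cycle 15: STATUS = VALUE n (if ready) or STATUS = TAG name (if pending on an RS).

STATUS = VALUE 20

c1: issue ADD r0<-Add1 | r0:Add1,r1:6,r2:8,r3:6,r4:2,r5:4
c2: issue SUB r3<-Add2 | r0:Add1,r1:6,r2:8,r3:Add2,r4:2,r5:4
c3: issue MUL r1<-Mul1 | r0:Add1,r1:Mul1,r2:8,r3:Add2,r4:2,r5:4
c4: CDB Add1=6; issue ADD r0<-Add1 | r0:Add1,r1:Mul1,r2:8,r3:Add2,r4:2,r5:4
c5: issue MUL r5<-Mul2 | r0:Add1,r1:Mul1,r2:8,r3:Add2,r4:2,r5:Mul2
c6: stall | r0:Add1,r1:Mul1,r2:8,r3:Add2,r4:2,r5:Mul2
c7: CDB Add2=4; issue SUB r3<-Add2 | r0:Add1,r1:Mul1,r2:8,r3:Add2,r4:2,r5:Mul2
c8: - | r0:Add1,r1:Mul1,r2:8,r3:Add2,r4:2,r5:Mul2
c9: CDB Mul2=16 | r0:Add1,r1:Mul1,r2:8,r3:Add2,r4:2,r5:16
c10: - | r0:Add1,r1:Mul1,r2:8,r3:Add2,r4:2,r5:16
c11: CDB Mul1=16 | r0:Add1,r1:16,r2:8,r3:Add2,r4:2,r5:16
c12: - | r0:Add1,r1:16,r2:8,r3:Add2,r4:2,r5:16
c13: - | r0:Add1,r1:16,r2:8,r3:Add2,r4:2,r5:16
c14: CDB Add1=20 | r0:20,r1:16,r2:8,r3:Add2,r4:2,r5:16
c15: CDB Add2=14 | r0:20,r1:16,r2:8,r3:14,r4:2,r5:16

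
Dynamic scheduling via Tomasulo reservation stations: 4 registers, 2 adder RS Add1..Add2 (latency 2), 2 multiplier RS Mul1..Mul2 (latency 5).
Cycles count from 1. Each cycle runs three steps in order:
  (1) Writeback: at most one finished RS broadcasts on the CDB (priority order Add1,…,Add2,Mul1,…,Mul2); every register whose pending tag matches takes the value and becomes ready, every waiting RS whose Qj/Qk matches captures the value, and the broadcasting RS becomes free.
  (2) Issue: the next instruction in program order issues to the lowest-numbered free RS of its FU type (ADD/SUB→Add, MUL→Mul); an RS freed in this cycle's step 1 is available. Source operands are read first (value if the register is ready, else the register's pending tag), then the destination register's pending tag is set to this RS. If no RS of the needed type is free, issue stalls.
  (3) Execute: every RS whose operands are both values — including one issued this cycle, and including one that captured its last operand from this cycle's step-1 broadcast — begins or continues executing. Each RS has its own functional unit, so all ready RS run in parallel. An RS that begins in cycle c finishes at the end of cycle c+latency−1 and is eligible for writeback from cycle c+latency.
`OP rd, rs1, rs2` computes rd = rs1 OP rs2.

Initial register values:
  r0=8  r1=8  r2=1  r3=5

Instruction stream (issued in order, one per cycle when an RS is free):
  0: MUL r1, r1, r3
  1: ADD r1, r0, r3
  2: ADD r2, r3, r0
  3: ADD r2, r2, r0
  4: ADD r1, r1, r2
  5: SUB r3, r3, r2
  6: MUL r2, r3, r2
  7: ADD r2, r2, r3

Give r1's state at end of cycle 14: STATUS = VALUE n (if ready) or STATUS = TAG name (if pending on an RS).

c1: issue MUL r1<-Mul1 | r0:8,r1:Mul1,r2:1,r3:5
c2: issue ADD r1<-Add1 | r0:8,r1:Add1,r2:1,r3:5
c3: issue ADD r2<-Add2 | r0:8,r1:Add1,r2:Add2,r3:5
c4: CDB Add1=13; issue ADD r2<-Add1 | r0:8,r1:13,r2:Add1,r3:5
c5: CDB Add2=13; issue ADD r1<-Add2 | r0:8,r1:Add2,r2:Add1,r3:5
c6: CDB Mul1=40; stall | r0:8,r1:Add2,r2:Add1,r3:5
c7: CDB Add1=21; issue SUB r3<-Add1 | r0:8,r1:Add2,r2:21,r3:Add1
c8: issue MUL r2<-Mul1 | r0:8,r1:Add2,r2:Mul1,r3:Add1
c9: CDB Add1=-16; issue ADD r2<-Add1 | r0:8,r1:Add2,r2:Add1,r3:-16
c10: CDB Add2=34 | r0:8,r1:34,r2:Add1,r3:-16
c11: - | r0:8,r1:34,r2:Add1,r3:-16
c12: - | r0:8,r1:34,r2:Add1,r3:-16
c13: - | r0:8,r1:34,r2:Add1,r3:-16
c14: CDB Mul1=-336 | r0:8,r1:34,r2:Add1,r3:-16

STATUS = VALUE 34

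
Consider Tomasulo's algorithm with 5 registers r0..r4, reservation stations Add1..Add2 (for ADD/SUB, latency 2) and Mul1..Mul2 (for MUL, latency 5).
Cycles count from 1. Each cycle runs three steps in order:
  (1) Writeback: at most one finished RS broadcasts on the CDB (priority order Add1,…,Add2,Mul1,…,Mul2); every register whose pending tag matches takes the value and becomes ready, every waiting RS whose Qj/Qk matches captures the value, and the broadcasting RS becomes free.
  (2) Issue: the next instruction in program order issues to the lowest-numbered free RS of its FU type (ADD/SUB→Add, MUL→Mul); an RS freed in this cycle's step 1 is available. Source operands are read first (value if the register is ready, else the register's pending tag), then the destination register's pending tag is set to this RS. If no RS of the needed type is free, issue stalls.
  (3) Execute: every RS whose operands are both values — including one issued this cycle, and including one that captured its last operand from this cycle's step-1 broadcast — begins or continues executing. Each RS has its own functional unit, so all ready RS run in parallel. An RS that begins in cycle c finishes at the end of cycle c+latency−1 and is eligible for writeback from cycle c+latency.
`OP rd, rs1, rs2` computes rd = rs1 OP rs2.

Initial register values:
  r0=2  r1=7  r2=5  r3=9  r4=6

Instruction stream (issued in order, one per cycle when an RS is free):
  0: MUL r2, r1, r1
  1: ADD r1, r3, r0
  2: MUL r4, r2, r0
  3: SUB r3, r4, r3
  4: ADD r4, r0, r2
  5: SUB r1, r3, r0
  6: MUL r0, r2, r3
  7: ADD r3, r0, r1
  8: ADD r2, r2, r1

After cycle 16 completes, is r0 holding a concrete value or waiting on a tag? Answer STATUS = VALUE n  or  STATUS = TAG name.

STATUS = TAG Mul1

  c1: issue MUL r2<-Mul1  regs: r0:2,r1:7,r2:Mul1,r3:9,r4:6
  c2: issue ADD r1<-Add1  regs: r0:2,r1:Add1,r2:Mul1,r3:9,r4:6
  c3: issue MUL r4<-Mul2  regs: r0:2,r1:Add1,r2:Mul1,r3:9,r4:Mul2
  c4: CDB Add1=11; issue SUB r3<-Add1  regs: r0:2,r1:11,r2:Mul1,r3:Add1,r4:Mul2
  c5: issue ADD r4<-Add2  regs: r0:2,r1:11,r2:Mul1,r3:Add1,r4:Add2
  c6: CDB Mul1=49; stall  regs: r0:2,r1:11,r2:49,r3:Add1,r4:Add2
  c7: stall  regs: r0:2,r1:11,r2:49,r3:Add1,r4:Add2
  c8: CDB Add2=51; issue SUB r1<-Add2  regs: r0:2,r1:Add2,r2:49,r3:Add1,r4:51
  c9: issue MUL r0<-Mul1  regs: r0:Mul1,r1:Add2,r2:49,r3:Add1,r4:51
  c10: stall  regs: r0:Mul1,r1:Add2,r2:49,r3:Add1,r4:51
  c11: CDB Mul2=98; stall  regs: r0:Mul1,r1:Add2,r2:49,r3:Add1,r4:51
  c12: stall  regs: r0:Mul1,r1:Add2,r2:49,r3:Add1,r4:51
  c13: CDB Add1=89; issue ADD r3<-Add1  regs: r0:Mul1,r1:Add2,r2:49,r3:Add1,r4:51
  c14: stall  regs: r0:Mul1,r1:Add2,r2:49,r3:Add1,r4:51
  c15: CDB Add2=87; issue ADD r2<-Add2  regs: r0:Mul1,r1:87,r2:Add2,r3:Add1,r4:51
  c16: -  regs: r0:Mul1,r1:87,r2:Add2,r3:Add1,r4:51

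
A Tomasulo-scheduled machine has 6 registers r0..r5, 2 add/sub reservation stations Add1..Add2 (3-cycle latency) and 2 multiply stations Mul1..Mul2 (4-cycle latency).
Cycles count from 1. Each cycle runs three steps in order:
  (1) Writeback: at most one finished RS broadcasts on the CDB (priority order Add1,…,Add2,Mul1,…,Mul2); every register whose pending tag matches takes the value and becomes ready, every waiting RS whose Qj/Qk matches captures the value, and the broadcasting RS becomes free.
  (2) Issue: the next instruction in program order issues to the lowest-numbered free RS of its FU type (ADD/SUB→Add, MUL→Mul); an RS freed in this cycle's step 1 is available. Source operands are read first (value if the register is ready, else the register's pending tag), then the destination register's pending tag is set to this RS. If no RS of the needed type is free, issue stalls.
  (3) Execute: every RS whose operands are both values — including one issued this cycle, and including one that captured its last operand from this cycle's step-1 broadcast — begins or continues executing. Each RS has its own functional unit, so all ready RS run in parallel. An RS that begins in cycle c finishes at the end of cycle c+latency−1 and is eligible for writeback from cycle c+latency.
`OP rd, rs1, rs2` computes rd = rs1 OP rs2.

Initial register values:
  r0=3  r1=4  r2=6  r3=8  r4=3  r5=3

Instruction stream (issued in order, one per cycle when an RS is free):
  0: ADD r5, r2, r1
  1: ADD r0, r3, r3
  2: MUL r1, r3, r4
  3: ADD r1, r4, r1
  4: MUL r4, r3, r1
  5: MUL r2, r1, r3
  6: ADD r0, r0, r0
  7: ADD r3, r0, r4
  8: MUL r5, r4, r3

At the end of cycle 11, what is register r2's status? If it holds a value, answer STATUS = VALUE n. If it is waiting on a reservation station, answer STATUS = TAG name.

  c1: issue ADD r5<-Add1  regs: r0:3,r1:4,r2:6,r3:8,r4:3,r5:Add1
  c2: issue ADD r0<-Add2  regs: r0:Add2,r1:4,r2:6,r3:8,r4:3,r5:Add1
  c3: issue MUL r1<-Mul1  regs: r0:Add2,r1:Mul1,r2:6,r3:8,r4:3,r5:Add1
  c4: CDB Add1=10; issue ADD r1<-Add1  regs: r0:Add2,r1:Add1,r2:6,r3:8,r4:3,r5:10
  c5: CDB Add2=16; issue MUL r4<-Mul2  regs: r0:16,r1:Add1,r2:6,r3:8,r4:Mul2,r5:10
  c6: stall  regs: r0:16,r1:Add1,r2:6,r3:8,r4:Mul2,r5:10
  c7: CDB Mul1=24; issue MUL r2<-Mul1  regs: r0:16,r1:Add1,r2:Mul1,r3:8,r4:Mul2,r5:10
  c8: issue ADD r0<-Add2  regs: r0:Add2,r1:Add1,r2:Mul1,r3:8,r4:Mul2,r5:10
  c9: stall  regs: r0:Add2,r1:Add1,r2:Mul1,r3:8,r4:Mul2,r5:10
  c10: CDB Add1=27; issue ADD r3<-Add1  regs: r0:Add2,r1:27,r2:Mul1,r3:Add1,r4:Mul2,r5:10
  c11: CDB Add2=32; stall  regs: r0:32,r1:27,r2:Mul1,r3:Add1,r4:Mul2,r5:10

STATUS = TAG Mul1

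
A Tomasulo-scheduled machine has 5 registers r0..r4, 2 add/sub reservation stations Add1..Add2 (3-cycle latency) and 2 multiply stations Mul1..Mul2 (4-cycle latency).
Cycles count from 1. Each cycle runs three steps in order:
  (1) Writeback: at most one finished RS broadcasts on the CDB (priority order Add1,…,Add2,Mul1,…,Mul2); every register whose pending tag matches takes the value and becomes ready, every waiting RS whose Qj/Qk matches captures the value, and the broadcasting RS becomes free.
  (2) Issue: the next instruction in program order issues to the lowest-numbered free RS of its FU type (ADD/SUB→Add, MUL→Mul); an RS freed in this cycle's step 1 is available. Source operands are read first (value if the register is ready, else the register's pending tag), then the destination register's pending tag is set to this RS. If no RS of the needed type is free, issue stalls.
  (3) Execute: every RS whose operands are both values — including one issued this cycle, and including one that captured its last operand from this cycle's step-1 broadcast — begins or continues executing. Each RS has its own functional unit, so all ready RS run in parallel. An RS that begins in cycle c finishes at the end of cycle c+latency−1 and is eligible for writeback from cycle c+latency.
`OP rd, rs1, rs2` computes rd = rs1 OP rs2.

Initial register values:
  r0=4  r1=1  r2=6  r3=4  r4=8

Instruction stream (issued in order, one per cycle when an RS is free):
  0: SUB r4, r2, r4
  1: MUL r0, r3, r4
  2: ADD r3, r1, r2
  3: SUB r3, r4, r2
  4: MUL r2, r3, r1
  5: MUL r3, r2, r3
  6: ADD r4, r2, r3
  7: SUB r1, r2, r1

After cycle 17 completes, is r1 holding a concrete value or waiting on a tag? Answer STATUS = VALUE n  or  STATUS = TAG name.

STATUS = VALUE -9

cycle 1: issue SUB r4<-Add1 // r0:4,r1:1,r2:6,r3:4,r4:Add1
cycle 2: issue MUL r0<-Mul1 // r0:Mul1,r1:1,r2:6,r3:4,r4:Add1
cycle 3: issue ADD r3<-Add2 // r0:Mul1,r1:1,r2:6,r3:Add2,r4:Add1
cycle 4: CDB Add1=-2; issue SUB r3<-Add1 // r0:Mul1,r1:1,r2:6,r3:Add1,r4:-2
cycle 5: issue MUL r2<-Mul2 // r0:Mul1,r1:1,r2:Mul2,r3:Add1,r4:-2
cycle 6: CDB Add2=7; stall // r0:Mul1,r1:1,r2:Mul2,r3:Add1,r4:-2
cycle 7: CDB Add1=-8; stall // r0:Mul1,r1:1,r2:Mul2,r3:-8,r4:-2
cycle 8: CDB Mul1=-8; issue MUL r3<-Mul1 // r0:-8,r1:1,r2:Mul2,r3:Mul1,r4:-2
cycle 9: issue ADD r4<-Add1 // r0:-8,r1:1,r2:Mul2,r3:Mul1,r4:Add1
cycle 10: issue SUB r1<-Add2 // r0:-8,r1:Add2,r2:Mul2,r3:Mul1,r4:Add1
cycle 11: CDB Mul2=-8 // r0:-8,r1:Add2,r2:-8,r3:Mul1,r4:Add1
cycle 12: - // r0:-8,r1:Add2,r2:-8,r3:Mul1,r4:Add1
cycle 13: - // r0:-8,r1:Add2,r2:-8,r3:Mul1,r4:Add1
cycle 14: CDB Add2=-9 // r0:-8,r1:-9,r2:-8,r3:Mul1,r4:Add1
cycle 15: CDB Mul1=64 // r0:-8,r1:-9,r2:-8,r3:64,r4:Add1
cycle 16: - // r0:-8,r1:-9,r2:-8,r3:64,r4:Add1
cycle 17: - // r0:-8,r1:-9,r2:-8,r3:64,r4:Add1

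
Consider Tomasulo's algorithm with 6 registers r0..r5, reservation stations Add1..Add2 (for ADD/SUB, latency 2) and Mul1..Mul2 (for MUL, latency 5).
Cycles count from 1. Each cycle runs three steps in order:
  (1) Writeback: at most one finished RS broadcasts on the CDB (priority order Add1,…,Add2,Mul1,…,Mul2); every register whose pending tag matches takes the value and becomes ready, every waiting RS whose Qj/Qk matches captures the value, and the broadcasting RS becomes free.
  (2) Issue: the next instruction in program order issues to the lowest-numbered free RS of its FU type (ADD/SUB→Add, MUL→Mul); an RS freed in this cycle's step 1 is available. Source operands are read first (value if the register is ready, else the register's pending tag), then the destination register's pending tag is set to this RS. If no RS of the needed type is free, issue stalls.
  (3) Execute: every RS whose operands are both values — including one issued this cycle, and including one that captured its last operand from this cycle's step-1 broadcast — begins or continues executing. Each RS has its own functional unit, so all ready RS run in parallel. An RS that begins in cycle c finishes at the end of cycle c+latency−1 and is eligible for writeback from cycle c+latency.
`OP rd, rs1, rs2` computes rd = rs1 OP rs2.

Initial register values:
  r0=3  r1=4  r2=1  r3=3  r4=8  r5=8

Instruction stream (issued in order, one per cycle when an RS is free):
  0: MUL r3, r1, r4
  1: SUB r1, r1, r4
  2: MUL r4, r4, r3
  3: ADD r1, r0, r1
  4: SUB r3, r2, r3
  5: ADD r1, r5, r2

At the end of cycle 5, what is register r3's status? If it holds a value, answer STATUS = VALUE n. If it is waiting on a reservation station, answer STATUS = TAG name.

STATUS = TAG Add2

  c1: issue MUL r3<-Mul1  regs: r0:3,r1:4,r2:1,r3:Mul1,r4:8,r5:8
  c2: issue SUB r1<-Add1  regs: r0:3,r1:Add1,r2:1,r3:Mul1,r4:8,r5:8
  c3: issue MUL r4<-Mul2  regs: r0:3,r1:Add1,r2:1,r3:Mul1,r4:Mul2,r5:8
  c4: CDB Add1=-4; issue ADD r1<-Add1  regs: r0:3,r1:Add1,r2:1,r3:Mul1,r4:Mul2,r5:8
  c5: issue SUB r3<-Add2  regs: r0:3,r1:Add1,r2:1,r3:Add2,r4:Mul2,r5:8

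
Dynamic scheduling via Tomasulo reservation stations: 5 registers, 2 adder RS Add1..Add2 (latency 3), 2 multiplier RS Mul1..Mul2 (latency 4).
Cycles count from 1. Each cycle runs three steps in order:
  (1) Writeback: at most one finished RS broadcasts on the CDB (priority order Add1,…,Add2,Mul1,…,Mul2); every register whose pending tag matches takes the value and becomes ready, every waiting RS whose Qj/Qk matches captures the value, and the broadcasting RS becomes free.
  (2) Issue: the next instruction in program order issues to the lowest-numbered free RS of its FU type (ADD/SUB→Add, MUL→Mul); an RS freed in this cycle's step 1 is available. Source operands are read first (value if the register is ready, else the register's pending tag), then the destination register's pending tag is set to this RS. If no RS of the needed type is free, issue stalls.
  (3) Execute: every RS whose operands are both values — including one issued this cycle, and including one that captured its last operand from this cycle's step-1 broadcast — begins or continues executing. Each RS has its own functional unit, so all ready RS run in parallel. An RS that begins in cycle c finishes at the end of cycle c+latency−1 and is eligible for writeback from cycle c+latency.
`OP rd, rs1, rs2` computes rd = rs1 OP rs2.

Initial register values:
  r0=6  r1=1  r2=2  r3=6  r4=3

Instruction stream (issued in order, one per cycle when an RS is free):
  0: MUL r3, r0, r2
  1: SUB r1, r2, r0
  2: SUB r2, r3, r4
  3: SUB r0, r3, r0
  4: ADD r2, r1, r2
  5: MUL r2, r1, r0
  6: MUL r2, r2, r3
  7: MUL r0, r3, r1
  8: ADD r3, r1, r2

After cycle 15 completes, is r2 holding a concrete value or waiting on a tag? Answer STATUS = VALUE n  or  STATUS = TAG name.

  c1: issue MUL r3<-Mul1  regs: r0:6,r1:1,r2:2,r3:Mul1,r4:3
  c2: issue SUB r1<-Add1  regs: r0:6,r1:Add1,r2:2,r3:Mul1,r4:3
  c3: issue SUB r2<-Add2  regs: r0:6,r1:Add1,r2:Add2,r3:Mul1,r4:3
  c4: stall  regs: r0:6,r1:Add1,r2:Add2,r3:Mul1,r4:3
  c5: CDB Add1=-4; issue SUB r0<-Add1  regs: r0:Add1,r1:-4,r2:Add2,r3:Mul1,r4:3
  c6: CDB Mul1=12; stall  regs: r0:Add1,r1:-4,r2:Add2,r3:12,r4:3
  c7: stall  regs: r0:Add1,r1:-4,r2:Add2,r3:12,r4:3
  c8: stall  regs: r0:Add1,r1:-4,r2:Add2,r3:12,r4:3
  c9: CDB Add1=6; issue ADD r2<-Add1  regs: r0:6,r1:-4,r2:Add1,r3:12,r4:3
  c10: CDB Add2=9; issue MUL r2<-Mul1  regs: r0:6,r1:-4,r2:Mul1,r3:12,r4:3
  c11: issue MUL r2<-Mul2  regs: r0:6,r1:-4,r2:Mul2,r3:12,r4:3
  c12: stall  regs: r0:6,r1:-4,r2:Mul2,r3:12,r4:3
  c13: CDB Add1=5; stall  regs: r0:6,r1:-4,r2:Mul2,r3:12,r4:3
  c14: CDB Mul1=-24; issue MUL r0<-Mul1  regs: r0:Mul1,r1:-4,r2:Mul2,r3:12,r4:3
  c15: issue ADD r3<-Add1  regs: r0:Mul1,r1:-4,r2:Mul2,r3:Add1,r4:3

STATUS = TAG Mul2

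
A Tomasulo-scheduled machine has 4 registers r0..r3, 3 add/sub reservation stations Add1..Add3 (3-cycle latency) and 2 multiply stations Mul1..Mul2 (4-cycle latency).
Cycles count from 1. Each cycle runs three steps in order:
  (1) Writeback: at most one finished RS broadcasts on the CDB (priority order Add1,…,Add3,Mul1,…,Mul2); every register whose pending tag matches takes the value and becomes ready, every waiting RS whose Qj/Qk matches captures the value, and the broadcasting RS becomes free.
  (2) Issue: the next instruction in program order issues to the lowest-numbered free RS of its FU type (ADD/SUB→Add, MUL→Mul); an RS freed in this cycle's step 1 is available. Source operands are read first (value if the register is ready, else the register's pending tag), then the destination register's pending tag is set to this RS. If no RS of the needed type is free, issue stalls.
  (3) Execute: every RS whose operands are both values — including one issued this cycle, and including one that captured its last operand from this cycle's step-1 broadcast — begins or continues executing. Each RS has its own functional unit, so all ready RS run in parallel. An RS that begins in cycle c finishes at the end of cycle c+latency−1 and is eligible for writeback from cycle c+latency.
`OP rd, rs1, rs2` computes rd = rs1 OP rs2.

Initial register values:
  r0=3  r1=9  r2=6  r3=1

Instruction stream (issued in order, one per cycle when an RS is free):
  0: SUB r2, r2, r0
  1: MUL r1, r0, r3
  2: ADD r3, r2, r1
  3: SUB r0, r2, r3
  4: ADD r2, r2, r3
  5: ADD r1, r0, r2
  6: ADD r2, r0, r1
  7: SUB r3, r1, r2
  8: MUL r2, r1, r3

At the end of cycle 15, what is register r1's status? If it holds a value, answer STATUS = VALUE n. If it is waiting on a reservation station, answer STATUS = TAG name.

  c1: issue SUB r2<-Add1  regs: r0:3,r1:9,r2:Add1,r3:1
  c2: issue MUL r1<-Mul1  regs: r0:3,r1:Mul1,r2:Add1,r3:1
  c3: issue ADD r3<-Add2  regs: r0:3,r1:Mul1,r2:Add1,r3:Add2
  c4: CDB Add1=3; issue SUB r0<-Add1  regs: r0:Add1,r1:Mul1,r2:3,r3:Add2
  c5: issue ADD r2<-Add3  regs: r0:Add1,r1:Mul1,r2:Add3,r3:Add2
  c6: CDB Mul1=3; stall  regs: r0:Add1,r1:3,r2:Add3,r3:Add2
  c7: stall  regs: r0:Add1,r1:3,r2:Add3,r3:Add2
  c8: stall  regs: r0:Add1,r1:3,r2:Add3,r3:Add2
  c9: CDB Add2=6; issue ADD r1<-Add2  regs: r0:Add1,r1:Add2,r2:Add3,r3:6
  c10: stall  regs: r0:Add1,r1:Add2,r2:Add3,r3:6
  c11: stall  regs: r0:Add1,r1:Add2,r2:Add3,r3:6
  c12: CDB Add1=-3; issue ADD r2<-Add1  regs: r0:-3,r1:Add2,r2:Add1,r3:6
  c13: CDB Add3=9; issue SUB r3<-Add3  regs: r0:-3,r1:Add2,r2:Add1,r3:Add3
  c14: issue MUL r2<-Mul1  regs: r0:-3,r1:Add2,r2:Mul1,r3:Add3
  c15: -  regs: r0:-3,r1:Add2,r2:Mul1,r3:Add3

STATUS = TAG Add2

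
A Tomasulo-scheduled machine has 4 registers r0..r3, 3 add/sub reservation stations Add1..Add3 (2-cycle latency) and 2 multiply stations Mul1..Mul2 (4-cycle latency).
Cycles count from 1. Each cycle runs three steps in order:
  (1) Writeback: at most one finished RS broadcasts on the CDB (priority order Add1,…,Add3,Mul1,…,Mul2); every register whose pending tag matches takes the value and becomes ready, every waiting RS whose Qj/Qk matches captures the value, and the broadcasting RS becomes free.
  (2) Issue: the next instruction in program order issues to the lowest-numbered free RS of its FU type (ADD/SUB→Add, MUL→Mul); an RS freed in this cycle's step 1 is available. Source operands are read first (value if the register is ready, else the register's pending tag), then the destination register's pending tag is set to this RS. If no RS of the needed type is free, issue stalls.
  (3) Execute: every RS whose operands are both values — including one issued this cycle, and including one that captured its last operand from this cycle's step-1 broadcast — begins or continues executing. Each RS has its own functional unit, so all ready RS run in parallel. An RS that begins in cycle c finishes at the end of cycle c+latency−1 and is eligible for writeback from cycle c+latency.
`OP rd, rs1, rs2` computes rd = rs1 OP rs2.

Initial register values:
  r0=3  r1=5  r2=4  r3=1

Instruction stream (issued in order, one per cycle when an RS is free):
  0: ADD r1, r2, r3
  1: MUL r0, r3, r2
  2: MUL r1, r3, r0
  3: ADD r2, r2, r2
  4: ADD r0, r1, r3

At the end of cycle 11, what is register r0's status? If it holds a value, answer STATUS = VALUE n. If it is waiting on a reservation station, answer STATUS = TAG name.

  c1: issue ADD r1<-Add1  regs: r0:3,r1:Add1,r2:4,r3:1
  c2: issue MUL r0<-Mul1  regs: r0:Mul1,r1:Add1,r2:4,r3:1
  c3: CDB Add1=5; issue MUL r1<-Mul2  regs: r0:Mul1,r1:Mul2,r2:4,r3:1
  c4: issue ADD r2<-Add1  regs: r0:Mul1,r1:Mul2,r2:Add1,r3:1
  c5: issue ADD r0<-Add2  regs: r0:Add2,r1:Mul2,r2:Add1,r3:1
  c6: CDB Add1=8  regs: r0:Add2,r1:Mul2,r2:8,r3:1
  c7: CDB Mul1=4  regs: r0:Add2,r1:Mul2,r2:8,r3:1
  c8: -  regs: r0:Add2,r1:Mul2,r2:8,r3:1
  c9: -  regs: r0:Add2,r1:Mul2,r2:8,r3:1
  c10: -  regs: r0:Add2,r1:Mul2,r2:8,r3:1
  c11: CDB Mul2=4  regs: r0:Add2,r1:4,r2:8,r3:1

STATUS = TAG Add2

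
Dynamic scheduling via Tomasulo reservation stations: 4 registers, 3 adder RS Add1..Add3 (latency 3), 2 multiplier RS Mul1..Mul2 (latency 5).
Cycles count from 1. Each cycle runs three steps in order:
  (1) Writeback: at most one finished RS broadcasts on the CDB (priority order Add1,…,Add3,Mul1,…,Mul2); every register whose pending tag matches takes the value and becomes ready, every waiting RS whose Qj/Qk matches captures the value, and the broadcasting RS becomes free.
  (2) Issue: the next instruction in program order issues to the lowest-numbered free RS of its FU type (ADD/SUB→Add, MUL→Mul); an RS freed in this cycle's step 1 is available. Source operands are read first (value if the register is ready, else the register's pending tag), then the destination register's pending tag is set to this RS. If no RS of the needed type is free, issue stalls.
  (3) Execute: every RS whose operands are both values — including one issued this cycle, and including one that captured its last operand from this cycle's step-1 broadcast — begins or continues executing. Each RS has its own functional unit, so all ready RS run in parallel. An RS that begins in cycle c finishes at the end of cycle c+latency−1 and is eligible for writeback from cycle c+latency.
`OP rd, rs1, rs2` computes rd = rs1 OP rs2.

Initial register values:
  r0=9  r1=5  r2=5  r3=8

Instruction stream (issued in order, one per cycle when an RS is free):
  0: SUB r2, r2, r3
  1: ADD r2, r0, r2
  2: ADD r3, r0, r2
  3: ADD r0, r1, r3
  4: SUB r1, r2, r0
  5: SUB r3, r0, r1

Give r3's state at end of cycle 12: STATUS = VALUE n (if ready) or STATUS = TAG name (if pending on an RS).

  c1: issue SUB r2<-Add1  regs: r0:9,r1:5,r2:Add1,r3:8
  c2: issue ADD r2<-Add2  regs: r0:9,r1:5,r2:Add2,r3:8
  c3: issue ADD r3<-Add3  regs: r0:9,r1:5,r2:Add2,r3:Add3
  c4: CDB Add1=-3; issue ADD r0<-Add1  regs: r0:Add1,r1:5,r2:Add2,r3:Add3
  c5: stall  regs: r0:Add1,r1:5,r2:Add2,r3:Add3
  c6: stall  regs: r0:Add1,r1:5,r2:Add2,r3:Add3
  c7: CDB Add2=6; issue SUB r1<-Add2  regs: r0:Add1,r1:Add2,r2:6,r3:Add3
  c8: stall  regs: r0:Add1,r1:Add2,r2:6,r3:Add3
  c9: stall  regs: r0:Add1,r1:Add2,r2:6,r3:Add3
  c10: CDB Add3=15; issue SUB r3<-Add3  regs: r0:Add1,r1:Add2,r2:6,r3:Add3
  c11: -  regs: r0:Add1,r1:Add2,r2:6,r3:Add3
  c12: -  regs: r0:Add1,r1:Add2,r2:6,r3:Add3

STATUS = TAG Add3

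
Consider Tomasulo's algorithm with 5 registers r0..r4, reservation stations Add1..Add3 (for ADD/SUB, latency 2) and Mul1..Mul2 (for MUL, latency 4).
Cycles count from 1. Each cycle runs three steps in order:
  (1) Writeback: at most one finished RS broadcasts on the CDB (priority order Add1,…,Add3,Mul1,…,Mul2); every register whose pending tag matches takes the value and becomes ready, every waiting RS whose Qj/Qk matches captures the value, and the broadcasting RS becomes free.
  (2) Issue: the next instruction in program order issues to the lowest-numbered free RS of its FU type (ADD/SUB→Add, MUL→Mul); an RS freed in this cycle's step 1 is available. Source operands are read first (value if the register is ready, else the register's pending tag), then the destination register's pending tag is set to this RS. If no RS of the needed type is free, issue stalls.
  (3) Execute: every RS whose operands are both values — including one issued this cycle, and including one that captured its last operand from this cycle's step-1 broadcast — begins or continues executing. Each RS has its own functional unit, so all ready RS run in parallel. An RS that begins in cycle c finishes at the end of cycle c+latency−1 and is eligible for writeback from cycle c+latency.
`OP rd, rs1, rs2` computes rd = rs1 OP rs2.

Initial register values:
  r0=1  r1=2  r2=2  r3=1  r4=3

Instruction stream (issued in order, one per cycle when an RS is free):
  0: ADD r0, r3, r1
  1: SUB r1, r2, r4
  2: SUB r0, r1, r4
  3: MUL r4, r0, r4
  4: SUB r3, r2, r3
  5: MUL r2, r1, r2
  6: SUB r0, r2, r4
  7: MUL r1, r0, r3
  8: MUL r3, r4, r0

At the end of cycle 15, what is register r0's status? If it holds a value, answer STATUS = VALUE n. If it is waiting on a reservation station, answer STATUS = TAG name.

STATUS = VALUE 10

  c1: issue ADD r0<-Add1  regs: r0:Add1,r1:2,r2:2,r3:1,r4:3
  c2: issue SUB r1<-Add2  regs: r0:Add1,r1:Add2,r2:2,r3:1,r4:3
  c3: CDB Add1=3; issue SUB r0<-Add1  regs: r0:Add1,r1:Add2,r2:2,r3:1,r4:3
  c4: CDB Add2=-1; issue MUL r4<-Mul1  regs: r0:Add1,r1:-1,r2:2,r3:1,r4:Mul1
  c5: issue SUB r3<-Add2  regs: r0:Add1,r1:-1,r2:2,r3:Add2,r4:Mul1
  c6: CDB Add1=-4; issue MUL r2<-Mul2  regs: r0:-4,r1:-1,r2:Mul2,r3:Add2,r4:Mul1
  c7: CDB Add2=1; issue SUB r0<-Add1  regs: r0:Add1,r1:-1,r2:Mul2,r3:1,r4:Mul1
  c8: stall  regs: r0:Add1,r1:-1,r2:Mul2,r3:1,r4:Mul1
  c9: stall  regs: r0:Add1,r1:-1,r2:Mul2,r3:1,r4:Mul1
  c10: CDB Mul1=-12; issue MUL r1<-Mul1  regs: r0:Add1,r1:Mul1,r2:Mul2,r3:1,r4:-12
  c11: CDB Mul2=-2; issue MUL r3<-Mul2  regs: r0:Add1,r1:Mul1,r2:-2,r3:Mul2,r4:-12
  c12: -  regs: r0:Add1,r1:Mul1,r2:-2,r3:Mul2,r4:-12
  c13: CDB Add1=10  regs: r0:10,r1:Mul1,r2:-2,r3:Mul2,r4:-12
  c14: -  regs: r0:10,r1:Mul1,r2:-2,r3:Mul2,r4:-12
  c15: -  regs: r0:10,r1:Mul1,r2:-2,r3:Mul2,r4:-12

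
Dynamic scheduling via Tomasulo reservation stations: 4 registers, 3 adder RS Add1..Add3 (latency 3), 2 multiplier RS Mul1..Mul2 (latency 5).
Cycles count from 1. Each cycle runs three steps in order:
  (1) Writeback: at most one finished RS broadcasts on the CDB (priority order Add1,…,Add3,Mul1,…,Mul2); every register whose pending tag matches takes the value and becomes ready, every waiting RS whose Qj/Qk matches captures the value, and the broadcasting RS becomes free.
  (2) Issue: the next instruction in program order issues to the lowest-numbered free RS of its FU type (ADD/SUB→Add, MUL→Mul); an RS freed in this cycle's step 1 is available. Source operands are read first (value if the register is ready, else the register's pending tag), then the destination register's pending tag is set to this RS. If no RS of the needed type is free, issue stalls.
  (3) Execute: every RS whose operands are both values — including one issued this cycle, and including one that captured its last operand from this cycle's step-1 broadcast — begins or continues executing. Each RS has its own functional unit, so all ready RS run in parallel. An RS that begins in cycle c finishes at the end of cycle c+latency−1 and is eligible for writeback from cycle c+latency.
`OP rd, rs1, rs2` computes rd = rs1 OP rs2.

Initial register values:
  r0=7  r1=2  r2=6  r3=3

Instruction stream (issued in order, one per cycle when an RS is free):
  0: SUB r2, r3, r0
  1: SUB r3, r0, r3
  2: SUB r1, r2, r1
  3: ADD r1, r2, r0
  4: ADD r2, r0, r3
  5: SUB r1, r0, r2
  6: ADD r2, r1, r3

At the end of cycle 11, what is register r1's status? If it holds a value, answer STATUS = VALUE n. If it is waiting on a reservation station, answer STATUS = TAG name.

  c1: issue SUB r2<-Add1  regs: r0:7,r1:2,r2:Add1,r3:3
  c2: issue SUB r3<-Add2  regs: r0:7,r1:2,r2:Add1,r3:Add2
  c3: issue SUB r1<-Add3  regs: r0:7,r1:Add3,r2:Add1,r3:Add2
  c4: CDB Add1=-4; issue ADD r1<-Add1  regs: r0:7,r1:Add1,r2:-4,r3:Add2
  c5: CDB Add2=4; issue ADD r2<-Add2  regs: r0:7,r1:Add1,r2:Add2,r3:4
  c6: stall  regs: r0:7,r1:Add1,r2:Add2,r3:4
  c7: CDB Add1=3; issue SUB r1<-Add1  regs: r0:7,r1:Add1,r2:Add2,r3:4
  c8: CDB Add2=11; issue ADD r2<-Add2  regs: r0:7,r1:Add1,r2:Add2,r3:4
  c9: CDB Add3=-6  regs: r0:7,r1:Add1,r2:Add2,r3:4
  c10: -  regs: r0:7,r1:Add1,r2:Add2,r3:4
  c11: CDB Add1=-4  regs: r0:7,r1:-4,r2:Add2,r3:4

STATUS = VALUE -4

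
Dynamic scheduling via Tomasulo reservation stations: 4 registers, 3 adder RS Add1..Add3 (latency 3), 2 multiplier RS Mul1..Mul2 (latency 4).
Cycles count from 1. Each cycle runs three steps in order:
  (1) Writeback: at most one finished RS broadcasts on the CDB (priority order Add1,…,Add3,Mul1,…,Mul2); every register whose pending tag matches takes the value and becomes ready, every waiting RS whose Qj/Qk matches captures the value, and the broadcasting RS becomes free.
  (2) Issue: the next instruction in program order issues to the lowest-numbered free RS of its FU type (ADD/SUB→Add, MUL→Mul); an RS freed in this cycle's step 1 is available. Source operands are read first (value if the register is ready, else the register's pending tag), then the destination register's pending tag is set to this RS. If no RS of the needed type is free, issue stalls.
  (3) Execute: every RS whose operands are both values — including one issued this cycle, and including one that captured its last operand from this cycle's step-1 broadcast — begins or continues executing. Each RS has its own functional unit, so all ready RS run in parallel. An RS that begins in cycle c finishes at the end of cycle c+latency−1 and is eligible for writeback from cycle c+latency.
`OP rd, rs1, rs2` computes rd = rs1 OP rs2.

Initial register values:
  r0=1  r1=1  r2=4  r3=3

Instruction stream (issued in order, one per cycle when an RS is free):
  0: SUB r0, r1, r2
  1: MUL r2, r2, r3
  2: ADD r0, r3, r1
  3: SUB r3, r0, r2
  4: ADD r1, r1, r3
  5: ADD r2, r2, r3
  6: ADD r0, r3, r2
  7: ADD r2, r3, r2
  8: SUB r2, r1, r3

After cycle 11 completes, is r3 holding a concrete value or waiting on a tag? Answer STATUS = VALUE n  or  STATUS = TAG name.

c1: issue SUB r0<-Add1 | r0:Add1,r1:1,r2:4,r3:3
c2: issue MUL r2<-Mul1 | r0:Add1,r1:1,r2:Mul1,r3:3
c3: issue ADD r0<-Add2 | r0:Add2,r1:1,r2:Mul1,r3:3
c4: CDB Add1=-3; issue SUB r3<-Add1 | r0:Add2,r1:1,r2:Mul1,r3:Add1
c5: issue ADD r1<-Add3 | r0:Add2,r1:Add3,r2:Mul1,r3:Add1
c6: CDB Add2=4; issue ADD r2<-Add2 | r0:4,r1:Add3,r2:Add2,r3:Add1
c7: CDB Mul1=12; stall | r0:4,r1:Add3,r2:Add2,r3:Add1
c8: stall | r0:4,r1:Add3,r2:Add2,r3:Add1
c9: stall | r0:4,r1:Add3,r2:Add2,r3:Add1
c10: CDB Add1=-8; issue ADD r0<-Add1 | r0:Add1,r1:Add3,r2:Add2,r3:-8
c11: stall | r0:Add1,r1:Add3,r2:Add2,r3:-8

STATUS = VALUE -8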